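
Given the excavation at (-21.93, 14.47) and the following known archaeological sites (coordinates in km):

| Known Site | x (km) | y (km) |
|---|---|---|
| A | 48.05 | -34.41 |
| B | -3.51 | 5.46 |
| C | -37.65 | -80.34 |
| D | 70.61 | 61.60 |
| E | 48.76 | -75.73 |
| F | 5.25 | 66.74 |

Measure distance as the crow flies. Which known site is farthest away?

E

Distances from (-21.93, 14.47):
A: √((69.98)² + (-48.88)²) = √(4897.2004 + 2389.2544) = 85.36 km
B: √((18.42)² + (-9.01)²) = √(339.2964 + 81.1801) = 20.51 km
C: √((-15.72)² + (-94.81)²) = √(247.1184 + 8988.9361) = 96.10 km
D: √((92.54)² + (47.13)²) = √(8563.6516 + 2221.2369) = 103.85 km
E: √((70.69)² + (-90.20)²) = √(4997.0761 + 8136.0400) = 114.60 km
F: √((27.18)² + (52.27)²) = √(738.7524 + 2732.1529) = 58.91 km
Maximum: E at 114.60 km.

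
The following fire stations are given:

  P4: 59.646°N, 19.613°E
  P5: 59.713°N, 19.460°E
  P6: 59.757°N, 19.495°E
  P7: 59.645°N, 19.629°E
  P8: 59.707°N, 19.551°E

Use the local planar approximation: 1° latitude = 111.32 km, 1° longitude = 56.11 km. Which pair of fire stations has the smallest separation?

Pairwise distances:
P4–P5: 11.372 km
P4–P6: 14.019 km
P4–P7: 0.905 km
P4–P8: 7.630 km
P5–P6: 5.277 km
P5–P7: 12.133 km
P5–P8: 5.150 km
P6–P7: 14.559 km
P6–P8: 6.392 km
P7–P8: 8.173 km
Closest pair: P4–P7 at 0.905 km.

P4 and P7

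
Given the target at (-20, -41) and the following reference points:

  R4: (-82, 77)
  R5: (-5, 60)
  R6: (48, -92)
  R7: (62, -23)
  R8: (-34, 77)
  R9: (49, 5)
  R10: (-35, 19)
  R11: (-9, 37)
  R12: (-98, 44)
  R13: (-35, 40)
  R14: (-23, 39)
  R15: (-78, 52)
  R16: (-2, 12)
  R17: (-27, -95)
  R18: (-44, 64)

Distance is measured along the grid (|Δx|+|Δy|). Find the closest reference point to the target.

Distances from (-20, -41):
R4: |-62| + |118| = 62 + 118 = 180
R5: |15| + |101| = 15 + 101 = 116
R6: |68| + |-51| = 68 + 51 = 119
R7: |82| + |18| = 82 + 18 = 100
R8: |-14| + |118| = 14 + 118 = 132
R9: |69| + |46| = 69 + 46 = 115
R10: |-15| + |60| = 15 + 60 = 75
R11: |11| + |78| = 11 + 78 = 89
R12: |-78| + |85| = 78 + 85 = 163
R13: |-15| + |81| = 15 + 81 = 96
R14: |-3| + |80| = 3 + 80 = 83
R15: |-58| + |93| = 58 + 93 = 151
R16: |18| + |53| = 18 + 53 = 71
R17: |-7| + |-54| = 7 + 54 = 61
R18: |-24| + |105| = 24 + 105 = 129
Minimum: R17 at 61.

R17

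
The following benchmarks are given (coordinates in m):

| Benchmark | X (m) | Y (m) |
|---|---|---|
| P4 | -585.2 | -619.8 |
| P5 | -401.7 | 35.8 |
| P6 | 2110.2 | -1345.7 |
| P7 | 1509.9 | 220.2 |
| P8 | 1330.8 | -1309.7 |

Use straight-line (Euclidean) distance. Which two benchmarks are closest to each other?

P4 and P5

Pairwise distances:
P4–P5: √((183.5)² + (655.6)²) = √(33672.250 + 429811.360) = 680.8 m
P4–P6: √((2695.4)² + (-725.9)²) = √(7265181.160 + 526930.810) = 2791.4 m
P4–P7: √((2095.1)² + (840.0)²) = √(4389444.010 + 705600.000) = 2257.2 m
P4–P8: √((1916.0)² + (-689.9)²) = √(3671056.000 + 475962.010) = 2036.4 m
P5–P6: √((2511.9)² + (-1381.5)²) = √(6309641.610 + 1908542.250) = 2866.7 m
P5–P7: √((1911.6)² + (184.4)²) = √(3654214.560 + 34003.360) = 1920.5 m
P5–P8: √((1732.5)² + (-1345.5)²) = √(3001556.250 + 1810370.250) = 2193.6 m
P6–P7: √((-600.3)² + (1565.9)²) = √(360360.090 + 2452042.810) = 1677.0 m
P6–P8: √((-779.4)² + (36.0)²) = √(607464.360 + 1296.000) = 780.2 m
P7–P8: √((-179.1)² + (-1529.9)²) = √(32076.810 + 2340594.010) = 1540.3 m
Closest pair: P4–P5 at 680.8 m.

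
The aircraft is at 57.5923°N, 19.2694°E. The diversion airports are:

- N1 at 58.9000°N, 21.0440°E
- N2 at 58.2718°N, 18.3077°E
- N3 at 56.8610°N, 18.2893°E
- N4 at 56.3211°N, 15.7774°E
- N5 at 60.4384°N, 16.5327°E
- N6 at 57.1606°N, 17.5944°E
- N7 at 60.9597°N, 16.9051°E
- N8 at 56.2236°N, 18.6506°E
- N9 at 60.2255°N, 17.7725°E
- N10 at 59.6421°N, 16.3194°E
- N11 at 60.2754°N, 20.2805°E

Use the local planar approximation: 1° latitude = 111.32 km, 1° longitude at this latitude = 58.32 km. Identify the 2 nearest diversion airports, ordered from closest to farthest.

N2, N3

Distances from 57.5923°N, 19.2694°E:
N1: √((1.3077·111.32)² + (1.7746·58.32)²) = √(21191.546077 + 10711.147132) = 178.6133 km
N2: √((0.6795·111.32)² + (-0.9617·58.32)²) = √(5721.703087 + 3145.677983) = 94.1668 km
N3: √((-0.7313·111.32)² + (-0.9801·58.32)²) = √(6627.313914 + 3267.200667) = 99.4712 km
N4: √((-1.2712·111.32)² + (-3.4920·58.32)²) = √(20025.075572 + 41474.723624) = 247.9915 km
N5: √((2.8461·111.32)² + (-2.7367·58.32)²) = √(100379.887803 + 25473.546624) = 354.7583 km
N6: √((-0.4317·111.32)² + (-1.6750·58.32)²) = √(2309.460255 + 9542.554596) = 108.8670 km
N7: √((3.3674·111.32)² + (-2.3643·58.32)²) = √(140519.245890 + 19012.542377) = 399.4143 km
N8: √((-1.3687·111.32)² + (-0.6188·58.32)²) = √(23214.692202 + 1302.373769) = 156.5793 km
N9: √((2.6332·111.32)² + (-1.4969·58.32)²) = √(85923.921203 + 7621.151717) = 305.8514 km
N10: √((2.0498·111.32)² + (-2.9500·58.32)²) = √(52067.817375 + 29599.137936) = 285.7743 km
N11: √((2.6831·111.32)² + (1.0111·58.32)²) = √(89211.350500 + 3477.148602) = 304.4479 km
Sorted: N2 (94.1668 km) < N3 (99.4712 km) < N6 (108.8670 km) < N8 (156.5793 km) < …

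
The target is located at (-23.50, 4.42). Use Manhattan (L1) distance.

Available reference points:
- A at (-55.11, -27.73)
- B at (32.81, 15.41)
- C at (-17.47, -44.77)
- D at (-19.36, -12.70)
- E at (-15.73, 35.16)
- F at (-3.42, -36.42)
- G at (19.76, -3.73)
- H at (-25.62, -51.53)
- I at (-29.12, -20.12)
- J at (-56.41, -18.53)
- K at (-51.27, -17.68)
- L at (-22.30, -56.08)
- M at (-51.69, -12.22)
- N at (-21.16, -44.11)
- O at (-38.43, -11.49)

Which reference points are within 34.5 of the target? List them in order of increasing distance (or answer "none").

D, I, O

Distances from (-23.50, 4.42):
A: |-31.61| + |-32.15| = 31.61 + 32.15 = 63.76
B: |56.31| + |10.99| = 56.31 + 10.99 = 67.30
C: |6.03| + |-49.19| = 6.03 + 49.19 = 55.22
D: |4.14| + |-17.12| = 4.14 + 17.12 = 21.26
E: |7.77| + |30.74| = 7.77 + 30.74 = 38.51
F: |20.08| + |-40.84| = 20.08 + 40.84 = 60.92
G: |43.26| + |-8.15| = 43.26 + 8.15 = 51.41
H: |-2.12| + |-55.95| = 2.12 + 55.95 = 58.07
I: |-5.62| + |-24.54| = 5.62 + 24.54 = 30.16
J: |-32.91| + |-22.95| = 32.91 + 22.95 = 55.86
K: |-27.77| + |-22.10| = 27.77 + 22.10 = 49.87
L: |1.20| + |-60.50| = 1.20 + 60.50 = 61.70
M: |-28.19| + |-16.64| = 28.19 + 16.64 = 44.83
N: |2.34| + |-48.53| = 2.34 + 48.53 = 50.87
O: |-14.93| + |-15.91| = 14.93 + 15.91 = 30.84
Threshold 34.5: D (21.26), I (30.16), O (30.84) are within range.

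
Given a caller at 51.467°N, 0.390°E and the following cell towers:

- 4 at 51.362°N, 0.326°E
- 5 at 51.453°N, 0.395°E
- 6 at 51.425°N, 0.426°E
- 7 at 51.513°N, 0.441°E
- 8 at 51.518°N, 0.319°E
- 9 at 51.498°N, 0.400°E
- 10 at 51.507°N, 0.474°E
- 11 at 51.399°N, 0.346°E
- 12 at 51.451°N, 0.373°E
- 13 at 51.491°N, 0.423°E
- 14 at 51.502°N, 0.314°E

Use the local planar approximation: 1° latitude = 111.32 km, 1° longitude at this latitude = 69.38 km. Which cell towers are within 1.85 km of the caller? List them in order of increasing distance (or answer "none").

5

Distances from 51.467°N, 0.390°E:
4: √((-0.105·111.32)² + (-0.064·69.38)²) = √(136.62337 + 19.71644) = 12.504 km
5: √((-0.014·111.32)² + (0.005·69.38)²) = √(2.42886 + 0.12034) = 1.597 km
6: √((-0.042·111.32)² + (0.036·69.38)²) = √(21.85974 + 6.23841) = 5.301 km
7: √((0.046·111.32)² + (0.051·69.38)²) = √(26.22177 + 12.52013) = 6.224 km
8: √((0.051·111.32)² + (-0.071·69.38)²) = √(32.23196 + 24.26528) = 7.516 km
9: √((0.031·111.32)² + (0.010·69.38)²) = √(11.90885 + 0.48136) = 3.520 km
10: √((0.040·111.32)² + (0.084·69.38)²) = √(19.82743 + 33.96465) = 7.334 km
11: √((-0.068·111.32)² + (-0.044·69.38)²) = √(57.30127 + 9.31910) = 8.162 km
12: √((-0.016·111.32)² + (-0.017·69.38)²) = √(3.17239 + 1.39113) = 2.136 km
13: √((0.024·111.32)² + (0.033·69.38)²) = √(7.13787 + 5.24199) = 3.519 km
14: √((0.035·111.32)² + (-0.076·69.38)²) = √(15.18037 + 27.80326) = 6.556 km
Threshold 1.85 km: 5 (1.597 km) is within range.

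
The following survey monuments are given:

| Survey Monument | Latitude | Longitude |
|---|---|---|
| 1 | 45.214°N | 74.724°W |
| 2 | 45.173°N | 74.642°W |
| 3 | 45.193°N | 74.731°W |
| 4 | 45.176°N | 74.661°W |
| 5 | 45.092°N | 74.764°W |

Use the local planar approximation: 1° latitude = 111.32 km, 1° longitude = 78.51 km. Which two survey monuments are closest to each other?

Pairwise distances:
1–2: 7.892 km
1–3: 2.401 km
1–4: 6.508 km
1–5: 13.939 km
2–3: 7.334 km
2–4: 1.529 km
2–5: 13.155 km
3–4: 5.812 km
3–5: 11.538 km
4–5: 12.362 km
Closest pair: 2–4 at 1.529 km.

2 and 4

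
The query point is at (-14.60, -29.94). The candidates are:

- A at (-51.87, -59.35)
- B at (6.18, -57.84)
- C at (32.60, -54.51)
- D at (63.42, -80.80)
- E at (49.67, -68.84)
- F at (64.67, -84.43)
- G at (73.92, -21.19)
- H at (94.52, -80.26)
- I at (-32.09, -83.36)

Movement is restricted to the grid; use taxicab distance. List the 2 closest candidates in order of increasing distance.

B, A

Distances from (-14.60, -29.94):
A: |-37.27| + |-29.41| = 37.27 + 29.41 = 66.68
B: |20.78| + |-27.90| = 20.78 + 27.90 = 48.68
C: |47.20| + |-24.57| = 47.20 + 24.57 = 71.77
D: |78.02| + |-50.86| = 78.02 + 50.86 = 128.88
E: |64.27| + |-38.90| = 64.27 + 38.90 = 103.17
F: |79.27| + |-54.49| = 79.27 + 54.49 = 133.76
G: |88.52| + |8.75| = 88.52 + 8.75 = 97.27
H: |109.12| + |-50.32| = 109.12 + 50.32 = 159.44
I: |-17.49| + |-53.42| = 17.49 + 53.42 = 70.91
Sorted: B (48.68) < A (66.68) < I (70.91) < C (71.77) < …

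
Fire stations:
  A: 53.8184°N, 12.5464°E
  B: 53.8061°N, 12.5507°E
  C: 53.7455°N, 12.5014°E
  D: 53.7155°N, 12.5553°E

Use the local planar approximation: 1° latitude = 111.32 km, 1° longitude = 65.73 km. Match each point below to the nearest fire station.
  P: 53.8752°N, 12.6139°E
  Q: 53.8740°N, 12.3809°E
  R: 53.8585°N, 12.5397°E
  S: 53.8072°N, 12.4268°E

P at 53.8752°N, 12.6139°E:
  A: 7.7243 km
  B: 8.7423 km
  C: 16.2217 km
  D: 18.1903 km
  → nearest: A (7.7243 km)
Q at 53.8740°N, 12.3809°E:
  A: 12.5158 km
  B: 13.4796 km
  C: 16.3510 km
  D: 21.0411 km
  → nearest: A (12.5158 km)
R at 53.8585°N, 12.5397°E:
  A: 4.4856 km
  B: 5.8778 km
  C: 12.8286 km
  D: 15.9518 km
  → nearest: A (4.4856 km)
S at 53.8072°N, 12.4268°E:
  A: 7.9596 km
  B: 8.1449 km
  C: 8.4392 km
  D: 13.2493 km
  → nearest: A (7.9596 km)

P→A; Q→A; R→A; S→A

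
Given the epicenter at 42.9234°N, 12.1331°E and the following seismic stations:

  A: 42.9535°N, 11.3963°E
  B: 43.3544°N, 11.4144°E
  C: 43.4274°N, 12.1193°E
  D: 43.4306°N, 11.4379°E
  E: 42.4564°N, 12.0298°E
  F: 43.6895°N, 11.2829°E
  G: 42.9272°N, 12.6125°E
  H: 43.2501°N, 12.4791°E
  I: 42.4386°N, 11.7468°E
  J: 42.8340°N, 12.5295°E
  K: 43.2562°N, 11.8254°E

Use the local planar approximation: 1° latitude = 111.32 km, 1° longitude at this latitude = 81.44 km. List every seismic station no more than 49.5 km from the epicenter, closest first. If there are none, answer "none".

Distances from 42.9234°N, 12.1331°E:
A: √((0.0301·111.32)² + (-0.7368·81.44)²) = √(11.227405 + 3600.599065) = 60.0985 km
B: √((0.4310·111.32)² + (-0.7187·81.44)²) = √(2301.976764 + 3425.869533) = 75.6825 km
C: √((0.5040·111.32)² + (-0.0138·81.44)²) = √(3147.802444 + 1.263088) = 56.1165 km
D: √((0.5072·111.32)² + (-0.6952·81.44)²) = √(3187.901434 + 3205.494654) = 79.9587 km
E: √((-0.4670·111.32)² + (-0.1033·81.44)²) = √(2702.589944 + 70.774396) = 52.6627 km
F: √((0.7661·111.32)² + (-0.8502·81.44)²) = √(7273.062506 + 4794.217482) = 109.8512 km
G: √((0.0038·111.32)² + (0.4794·81.44)²) = √(0.178943 + 1524.304000) = 39.0446 km
H: √((0.3267·111.32)² + (0.3460·81.44)²) = √(1322.649172 + 794.013209) = 46.0072 km
I: √((-0.4848·111.32)² + (-0.3863·81.44)²) = √(2912.538116 + 989.748714) = 62.4683 km
J: √((-0.0894·111.32)² + (0.3964·81.44)²) = √(99.042463 + 1042.180209) = 33.7820 km
K: √((0.3328·111.32)² + (-0.3077·81.44)²) = √(1372.502141 + 627.957891) = 44.7265 km
Threshold 49.5 km: J (33.7820 km), G (39.0446 km), K (44.7265 km), H (46.0072 km) are within range.

J, G, K, H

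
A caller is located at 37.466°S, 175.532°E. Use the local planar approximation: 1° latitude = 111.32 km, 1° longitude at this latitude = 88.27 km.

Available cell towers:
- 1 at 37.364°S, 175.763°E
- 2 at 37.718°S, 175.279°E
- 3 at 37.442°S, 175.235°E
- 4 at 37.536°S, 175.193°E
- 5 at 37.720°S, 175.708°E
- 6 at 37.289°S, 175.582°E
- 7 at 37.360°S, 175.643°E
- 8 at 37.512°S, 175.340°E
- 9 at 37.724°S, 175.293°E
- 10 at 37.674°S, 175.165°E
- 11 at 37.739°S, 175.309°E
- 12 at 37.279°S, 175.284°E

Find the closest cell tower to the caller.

Distances from 37.466°S, 175.532°E:
1: √((0.102·111.32)² + (0.231·88.27)²) = √(128.92785 + 415.76719) = 23.339 km
2: √((-0.252·111.32)² + (-0.253·88.27)²) = √(786.95061 + 498.73207) = 35.856 km
3: √((0.024·111.32)² + (-0.297·88.27)²) = √(7.13787 + 687.28862) = 26.352 km
4: √((-0.070·111.32)² + (-0.339·88.27)²) = √(60.72150 + 895.41765) = 30.921 km
5: √((-0.254·111.32)² + (0.176·88.27)²) = √(799.49146 + 241.35238) = 32.262 km
6: √((0.177·111.32)² + (0.050·88.27)²) = √(388.23343 + 19.47898) = 20.192 km
7: √((0.106·111.32)² + (0.111·88.27)²) = √(139.23811 + 96.00022) = 15.337 km
8: √((-0.046·111.32)² + (-0.192·88.27)²) = √(26.22177 + 287.22928) = 17.705 km
9: √((-0.258·111.32)² + (-0.239·88.27)²) = √(824.87057 + 445.06358) = 35.636 km
10: √((-0.208·111.32)² + (-0.367·88.27)²) = √(536.13365 + 1049.44186) = 39.819 km
11: √((-0.273·111.32)² + (-0.223·88.27)²) = √(923.57398 + 387.46812) = 36.208 km
12: √((0.187·111.32)² + (-0.248·88.27)²) = √(433.34083 + 479.21413) = 30.209 km
Minimum: 7 at 15.337 km.

7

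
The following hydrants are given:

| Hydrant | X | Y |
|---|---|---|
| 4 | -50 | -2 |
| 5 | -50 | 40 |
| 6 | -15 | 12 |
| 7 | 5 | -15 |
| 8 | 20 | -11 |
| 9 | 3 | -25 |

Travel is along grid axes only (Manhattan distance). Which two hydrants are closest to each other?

Pairwise distances:
4–5: 42
4–6: 49
4–7: 68
4–8: 79
4–9: 76
5–6: 63
5–7: 110
5–8: 121
5–9: 118
6–7: 47
6–8: 58
6–9: 55
7–8: 19
7–9: 12
8–9: 31
Closest pair: 7–9 at 12.

7 and 9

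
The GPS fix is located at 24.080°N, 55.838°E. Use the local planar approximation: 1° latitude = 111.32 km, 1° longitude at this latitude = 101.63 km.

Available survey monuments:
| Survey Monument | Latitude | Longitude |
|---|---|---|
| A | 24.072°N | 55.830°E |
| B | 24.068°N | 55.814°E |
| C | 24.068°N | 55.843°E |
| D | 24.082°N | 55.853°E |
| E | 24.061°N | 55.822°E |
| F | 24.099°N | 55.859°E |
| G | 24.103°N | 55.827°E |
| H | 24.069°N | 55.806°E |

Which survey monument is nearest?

Distances from 24.080°N, 55.838°E:
A: √((-0.008·111.32)² + (-0.008·101.63)²) = √(0.79310 + 0.66103) = 1.206 km
B: √((-0.012·111.32)² + (-0.024·101.63)²) = √(1.78447 + 5.94931) = 2.781 km
C: √((-0.012·111.32)² + (0.005·101.63)²) = √(1.78447 + 0.25822) = 1.429 km
D: √((0.002·111.32)² + (0.015·101.63)²) = √(0.04957 + 2.32395) = 1.541 km
E: √((-0.019·111.32)² + (-0.016·101.63)²) = √(4.47356 + 2.64414) = 2.668 km
F: √((0.019·111.32)² + (0.021·101.63)²) = √(4.47356 + 4.55494) = 3.005 km
G: √((0.023·111.32)² + (-0.011·101.63)²) = √(6.55544 + 1.24977) = 2.794 km
H: √((-0.011·111.32)² + (-0.032·101.63)²) = √(1.49945 + 10.57654) = 3.475 km
Minimum: A at 1.206 km.

A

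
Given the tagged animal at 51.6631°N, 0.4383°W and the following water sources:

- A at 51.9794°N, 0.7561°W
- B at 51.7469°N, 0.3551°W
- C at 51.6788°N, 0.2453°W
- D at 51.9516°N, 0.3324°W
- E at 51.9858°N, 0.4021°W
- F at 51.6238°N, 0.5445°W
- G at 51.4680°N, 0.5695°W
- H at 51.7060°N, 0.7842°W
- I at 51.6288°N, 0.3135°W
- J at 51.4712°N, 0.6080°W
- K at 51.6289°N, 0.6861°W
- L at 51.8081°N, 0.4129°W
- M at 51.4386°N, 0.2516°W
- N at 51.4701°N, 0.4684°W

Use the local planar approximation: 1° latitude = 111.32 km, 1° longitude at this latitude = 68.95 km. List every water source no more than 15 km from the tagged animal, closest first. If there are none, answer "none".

F, I, B, C

Distances from 51.6631°N, 0.4383°W:
A: √((0.3163·111.32)² + (-0.3178·68.95)²) = √(1239.780437 + 480.149330) = 41.4720 km
B: √((0.0838·111.32)² + (0.0832·68.95)²) = √(87.023076 + 32.909038) = 10.9514 km
C: √((0.0157·111.32)² + (0.1930·68.95)²) = √(3.054539 + 177.085564) = 13.4216 km
D: √((0.2885·111.32)² + (0.1059·68.95)²) = √(1031.425894 + 53.316356) = 32.9354 km
E: √((0.3227·111.32)² + (0.0362·68.95)²) = √(1290.459343 + 6.229966) = 36.0096 km
F: √((-0.0393·111.32)² + (-0.1062·68.95)²) = √(19.139540 + 53.618860) = 8.5299 km
G: √((-0.1951·111.32)² + (-0.1312·68.95)²) = √(471.694632 + 81.834458) = 23.5272 km
H: √((0.0429·111.32)² + (-0.3459·68.95)²) = √(22.806623 + 568.813199) = 24.3232 km
I: √((-0.0343·111.32)² + (0.1248·68.95)²) = √(14.579232 + 74.045337) = 9.4141 km
J: √((-0.1919·111.32)² + (-0.1697·68.95)²) = √(456.348203 + 136.909072) = 24.3569 km
K: √((-0.0342·111.32)² + (-0.2478·68.95)²) = √(14.494345 + 291.924903) = 17.5048 km
L: √((0.1450·111.32)² + (0.0254·68.95)²) = √(260.544794 + 3.067157) = 16.2361 km
M: √((-0.2245·111.32)² + (0.1867·68.95)²) = √(624.567075 + 165.713228) = 28.1119 km
N: √((-0.1930·111.32)² + (-0.0301·68.95)²) = √(461.594912 + 4.307264) = 21.5848 km
Threshold 15 km: F (8.5299 km), I (9.4141 km), B (10.9514 km), C (13.4216 km) are within range.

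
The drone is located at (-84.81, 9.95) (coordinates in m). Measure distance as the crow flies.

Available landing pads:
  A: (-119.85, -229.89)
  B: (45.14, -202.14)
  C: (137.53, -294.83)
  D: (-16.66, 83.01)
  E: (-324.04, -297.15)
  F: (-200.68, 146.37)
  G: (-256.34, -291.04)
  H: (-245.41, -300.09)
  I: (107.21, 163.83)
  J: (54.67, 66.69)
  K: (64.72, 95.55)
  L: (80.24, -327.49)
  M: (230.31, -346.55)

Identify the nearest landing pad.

Distances from (-84.81, 9.95):
A: √((-35.04)² + (-239.84)²) = √(1227.8016 + 57523.2256) = 242.39 m
B: √((129.95)² + (-212.09)²) = √(16887.0025 + 44982.1681) = 248.74 m
C: √((222.34)² + (-304.78)²) = √(49435.0756 + 92890.8484) = 377.26 m
D: √((68.15)² + (73.06)²) = √(4644.4225 + 5337.7636) = 99.91 m
E: √((-239.23)² + (-307.10)²) = √(57230.9929 + 94310.4100) = 389.28 m
F: √((-115.87)² + (136.42)²) = √(13425.8569 + 18610.4164) = 178.99 m
G: √((-171.53)² + (-300.99)²) = √(29422.5409 + 90594.9801) = 346.44 m
H: √((-160.60)² + (-310.04)²) = √(25792.3600 + 96124.8016) = 349.17 m
I: √((192.02)² + (153.88)²) = √(36871.6804 + 23679.0544) = 246.07 m
J: √((139.48)² + (56.74)²) = √(19454.6704 + 3219.4276) = 150.58 m
K: √((149.53)² + (85.60)²) = √(22359.2209 + 7327.3600) = 172.30 m
L: √((165.05)² + (-337.44)²) = √(27241.5025 + 113865.7536) = 375.64 m
M: √((315.12)² + (-356.50)²) = √(99300.6144 + 127092.2500) = 475.81 m
Minimum: D at 99.91 m.

D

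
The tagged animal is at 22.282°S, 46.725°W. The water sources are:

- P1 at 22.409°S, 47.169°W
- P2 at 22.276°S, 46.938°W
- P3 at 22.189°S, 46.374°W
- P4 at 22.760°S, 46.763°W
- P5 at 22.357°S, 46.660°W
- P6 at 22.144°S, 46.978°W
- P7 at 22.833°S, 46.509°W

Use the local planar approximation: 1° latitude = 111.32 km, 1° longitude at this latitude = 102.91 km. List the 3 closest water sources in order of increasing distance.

Distances from 22.282°S, 46.725°W:
P1: √((-0.127·111.32)² + (-0.444·102.91)²) = √(199.87286 + 2087.76252) = 47.829 km
P2: √((0.006·111.32)² + (-0.213·102.91)²) = √(0.44612 + 480.47895) = 21.930 km
P3: √((0.093·111.32)² + (0.351·102.91)²) = √(107.17964 + 1304.75626) = 37.576 km
P4: √((-0.478·111.32)² + (-0.038·102.91)²) = √(2831.40626 + 15.29264) = 53.354 km
P5: √((-0.075·111.32)² + (0.065·102.91)²) = √(69.70580 + 44.74473) = 10.698 km
P6: √((0.138·111.32)² + (-0.253·102.91)²) = √(235.99596 + 677.88527) = 30.230 km
P7: √((-0.551·111.32)² + (0.216·102.91)²) = √(3762.26682 + 494.10888) = 65.241 km
Sorted: P5 (10.698 km) < P2 (21.930 km) < P6 (30.230 km) < P3 (37.576 km) < P1 (47.829 km) < …

P5, P2, P6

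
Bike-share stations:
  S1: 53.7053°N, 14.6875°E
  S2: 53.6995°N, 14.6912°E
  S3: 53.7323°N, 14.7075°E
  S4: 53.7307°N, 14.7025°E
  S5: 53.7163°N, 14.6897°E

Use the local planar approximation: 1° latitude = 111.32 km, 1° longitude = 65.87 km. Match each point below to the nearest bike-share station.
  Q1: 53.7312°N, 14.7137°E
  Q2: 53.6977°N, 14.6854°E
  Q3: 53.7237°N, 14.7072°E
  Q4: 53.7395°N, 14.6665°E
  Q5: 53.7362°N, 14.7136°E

Q1 at 53.7312°N, 14.7137°E:
  S1: 3.3602 km
  S2: 3.8274 km
  S3: 0.4264 km
  S4: 0.7398 km
  S5: 2.2914 km
  → nearest: S3 (0.4264 km)
Q2 at 53.6977°N, 14.6854°E:
  S1: 0.8573 km
  S2: 0.4314 km
  S3: 4.1176 km
  S4: 3.8424 km
  S5: 2.0898 km
  → nearest: S2 (0.4314 km)
Q3 at 53.7237°N, 14.7072°E:
  S1: 2.4247 km
  S2: 2.8928 km
  S3: 0.9576 km
  S4: 0.8385 km
  S5: 1.4168 km
  → nearest: S4 (0.8385 km)
Q4 at 53.7395°N, 14.6665°E:
  S1: 4.0507 km
  S2: 4.7407 km
  S3: 2.8171 km
  S4: 2.5657 km
  S5: 3.0009 km
  → nearest: S4 (2.5657 km)
Q5 at 53.7362°N, 14.7136°E:
  S1: 3.8455 km
  S2: 4.3437 km
  S3: 0.5916 km
  S4: 0.9537 km
  S5: 2.7177 km
  → nearest: S3 (0.5916 km)

Q1→S3; Q2→S2; Q3→S4; Q4→S4; Q5→S3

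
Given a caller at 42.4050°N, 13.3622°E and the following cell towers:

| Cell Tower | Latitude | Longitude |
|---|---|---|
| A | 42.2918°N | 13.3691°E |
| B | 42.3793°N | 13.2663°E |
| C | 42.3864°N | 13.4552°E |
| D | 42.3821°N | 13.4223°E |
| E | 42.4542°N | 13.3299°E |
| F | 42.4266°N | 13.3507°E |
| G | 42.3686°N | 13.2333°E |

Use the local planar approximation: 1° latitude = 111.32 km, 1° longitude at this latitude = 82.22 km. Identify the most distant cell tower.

Distances from 42.4050°N, 13.3622°E:
A: √((-0.1132·111.32)² + (0.0069·82.22)²) = √(158.795887 + 0.321850) = 12.6142 km
B: √((-0.0257·111.32)² + (-0.0959·82.22)²) = √(8.184886 + 62.171616) = 8.3879 km
C: √((-0.0186·111.32)² + (0.0930·82.22)²) = √(4.287186 + 58.468351) = 7.9218 km
D: √((-0.0229·111.32)² + (0.0601·82.22)²) = √(6.498563 + 24.417651) = 5.5602 km
E: √((0.0492·111.32)² + (-0.0323·82.22)²) = √(29.996916 + 7.052774) = 6.0868 km
F: √((0.0216·111.32)² + (-0.0115·82.22)²) = √(5.781678 + 0.894027) = 2.5837 km
G: √((-0.0364·111.32)² + (-0.1289·82.22)²) = √(16.419093 + 112.320953) = 11.3464 km
Maximum: A at 12.6142 km.

A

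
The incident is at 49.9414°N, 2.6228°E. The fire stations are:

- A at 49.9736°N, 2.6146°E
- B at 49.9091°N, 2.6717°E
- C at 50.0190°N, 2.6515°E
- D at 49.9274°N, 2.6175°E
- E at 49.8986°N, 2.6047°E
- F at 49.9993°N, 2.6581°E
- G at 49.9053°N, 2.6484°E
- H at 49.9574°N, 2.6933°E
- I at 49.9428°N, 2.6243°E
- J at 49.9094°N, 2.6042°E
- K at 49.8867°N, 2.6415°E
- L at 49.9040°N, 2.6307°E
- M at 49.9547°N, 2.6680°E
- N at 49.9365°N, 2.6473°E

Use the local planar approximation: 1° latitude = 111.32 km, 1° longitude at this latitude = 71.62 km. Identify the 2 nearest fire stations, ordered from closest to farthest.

Distances from 49.9414°N, 2.6228°E:
A: √((0.0322·111.32)² + (-0.0082·71.62)²) = √(12.848669 + 0.344902) = 3.6323 km
B: √((-0.0323·111.32)² + (0.0489·71.62)²) = √(12.928598 + 12.265531) = 5.0194 km
C: √((0.0776·111.32)² + (0.0287·71.62)²) = √(74.622507 + 4.225056) = 8.8796 km
D: √((-0.0140·111.32)² + (-0.0053·71.62)²) = √(2.428860 + 0.144086) = 1.6040 km
E: √((-0.0428·111.32)² + (-0.0181·71.62)²) = √(22.700422 + 1.680451) = 4.9377 km
F: √((0.0579·111.32)² + (0.0353·71.62)²) = √(41.543542 + 6.391724) = 6.9235 km
G: √((-0.0361·111.32)² + (0.0256·71.62)²) = √(16.149564 + 3.361620) = 4.4171 km
H: √((0.0160·111.32)² + (0.0705·71.62)²) = √(3.172388 + 25.494522) = 5.3541 km
I: √((0.0014·111.32)² + (0.0015·71.62)²) = √(0.024289 + 0.011541) = 0.1893 km
J: √((-0.0320·111.32)² + (-0.0186·71.62)²) = √(12.689554 + 1.774576) = 3.8032 km
K: √((-0.0547·111.32)² + (0.0187·71.62)²) = √(37.078405 + 1.793708) = 6.2348 km
L: √((-0.0374·111.32)² + (0.0079·71.62)²) = √(17.333633 + 0.320127) = 4.2016 km
M: √((0.0133·111.32)² + (0.0452·71.62)²) = √(2.192046 + 10.479619) = 3.5597 km
N: √((-0.0049·111.32)² + (0.0245·71.62)²) = √(0.297535 + 3.078937) = 1.8375 km
Sorted: I (0.1893 km) < D (1.6040 km) < N (1.8375 km) < M (3.5597 km) < …

I, D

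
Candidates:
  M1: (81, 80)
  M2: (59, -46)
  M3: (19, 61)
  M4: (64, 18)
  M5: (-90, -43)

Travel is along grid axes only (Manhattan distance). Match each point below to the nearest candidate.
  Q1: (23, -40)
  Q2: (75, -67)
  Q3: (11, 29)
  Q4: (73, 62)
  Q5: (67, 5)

Q1→M2; Q2→M2; Q3→M3; Q4→M1; Q5→M4

Q1 at (23, -40):
  M1: 178
  M2: 42
  M3: 105
  M4: 99
  M5: 116
  → nearest: M2 (42)
Q2 at (75, -67):
  M1: 153
  M2: 37
  M3: 184
  M4: 96
  M5: 189
  → nearest: M2 (37)
Q3 at (11, 29):
  M1: 121
  M2: 123
  M3: 40
  M4: 64
  M5: 173
  → nearest: M3 (40)
Q4 at (73, 62):
  M1: 26
  M2: 122
  M3: 55
  M4: 53
  M5: 268
  → nearest: M1 (26)
Q5 at (67, 5):
  M1: 89
  M2: 59
  M3: 104
  M4: 16
  M5: 205
  → nearest: M4 (16)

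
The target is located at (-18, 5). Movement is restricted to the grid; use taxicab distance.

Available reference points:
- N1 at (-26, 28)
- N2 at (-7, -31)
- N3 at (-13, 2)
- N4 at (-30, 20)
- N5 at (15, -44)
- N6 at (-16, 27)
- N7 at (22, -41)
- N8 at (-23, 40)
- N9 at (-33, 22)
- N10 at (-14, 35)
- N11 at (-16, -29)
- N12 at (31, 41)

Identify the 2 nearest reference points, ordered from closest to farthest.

Distances from (-18, 5):
N1: 31
N2: 47
N3: 8
N4: 27
N5: 82
N6: 24
N7: 86
N8: 40
N9: 32
N10: 34
N11: 36
N12: 85
Sorted: N3 (8) < N6 (24) < N4 (27) < N1 (31) < …

N3, N6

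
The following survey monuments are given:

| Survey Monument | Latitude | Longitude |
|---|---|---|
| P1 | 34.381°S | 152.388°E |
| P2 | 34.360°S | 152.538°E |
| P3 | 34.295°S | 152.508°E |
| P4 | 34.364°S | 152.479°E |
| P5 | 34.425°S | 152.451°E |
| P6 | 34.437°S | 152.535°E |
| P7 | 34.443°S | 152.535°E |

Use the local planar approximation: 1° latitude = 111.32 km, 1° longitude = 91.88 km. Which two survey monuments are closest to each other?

Pairwise distances:
P1–P2: √((0.021·111.32)² + (0.150·91.88)²) = √(5.46493 + 189.94352) = 13.979 km
P1–P3: √((0.086·111.32)² + (0.120·91.88)²) = √(91.65229 + 121.56386) = 14.602 km
P1–P4: √((0.017·111.32)² + (0.091·91.88)²) = √(3.58133 + 69.90766) = 8.573 km
P1–P5: √((-0.044·111.32)² + (0.063·91.88)²) = √(23.99119 + 33.50604) = 7.583 km
P1–P6: √((-0.056·111.32)² + (0.147·91.88)²) = √(38.86176 + 182.42176) = 14.876 km
P1–P7: √((-0.062·111.32)² + (0.147·91.88)²) = √(47.63540 + 182.42176) = 15.168 km
P2–P3: √((0.065·111.32)² + (-0.030·91.88)²) = √(52.35680 + 7.59774) = 7.743 km
P2–P4: √((-0.004·111.32)² + (-0.059·91.88)²) = √(0.19827 + 29.38637) = 5.439 km
P2–P5: √((-0.065·111.32)² + (-0.087·91.88)²) = √(52.35680 + 63.89700) = 10.782 km
P2–P6: √((-0.077·111.32)² + (-0.003·91.88)²) = √(73.47301 + 0.07598) = 8.576 km
P2–P7: √((-0.083·111.32)² + (-0.003·91.88)²) = √(85.36947 + 0.07598) = 9.244 km
P3–P4: √((-0.069·111.32)² + (-0.029·91.88)²) = √(58.99899 + 7.09967) = 8.130 km
P3–P5: √((-0.130·111.32)² + (-0.057·91.88)²) = √(209.42721 + 27.42784) = 15.390 km
P3–P6: √((-0.142·111.32)² + (0.027·91.88)²) = √(249.87516 + 6.15417) = 16.001 km
P3–P7: √((-0.148·111.32)² + (0.027·91.88)²) = √(271.43749 + 6.15417) = 16.661 km
P4–P5: √((-0.061·111.32)² + (-0.028·91.88)²) = √(46.11116 + 6.61848) = 7.262 km
P4–P6: √((-0.073·111.32)² + (0.056·91.88)²) = √(66.03773 + 26.47391) = 9.618 km
P4–P7: √((-0.079·111.32)² + (0.056·91.88)²) = √(77.33936 + 26.47391) = 10.189 km
P5–P6: √((-0.012·111.32)² + (0.084·91.88)²) = √(1.78447 + 59.56629) = 7.833 km
P5–P7: √((-0.018·111.32)² + (0.084·91.88)²) = √(4.01505 + 59.56629) = 7.974 km
P6–P7: √((-0.006·111.32)² + (0.000·91.88)²) = √(0.44612 + 0.00000) = 0.668 km
Closest pair: P6–P7 at 0.668 km.

P6 and P7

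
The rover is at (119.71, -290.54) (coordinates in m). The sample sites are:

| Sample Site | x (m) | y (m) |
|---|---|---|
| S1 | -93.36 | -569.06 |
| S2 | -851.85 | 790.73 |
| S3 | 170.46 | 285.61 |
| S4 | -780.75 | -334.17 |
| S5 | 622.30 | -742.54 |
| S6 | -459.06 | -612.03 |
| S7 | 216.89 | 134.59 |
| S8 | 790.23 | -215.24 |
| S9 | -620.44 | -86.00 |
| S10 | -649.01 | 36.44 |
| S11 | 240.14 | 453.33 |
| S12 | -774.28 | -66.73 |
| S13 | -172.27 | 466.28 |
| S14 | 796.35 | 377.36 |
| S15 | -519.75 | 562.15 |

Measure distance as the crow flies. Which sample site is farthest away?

Distances from (119.71, -290.54):
S1: √((-213.07)² + (-278.52)²) = √(45398.8249 + 77573.3904) = 350.67 m
S2: √((-971.56)² + (1081.27)²) = √(943928.8336 + 1169144.8129) = 1453.64 m
S3: √((50.75)² + (576.15)²) = √(2575.5625 + 331948.8225) = 578.38 m
S4: √((-900.46)² + (-43.63)²) = √(810828.2116 + 1903.5769) = 901.52 m
S5: √((502.59)² + (-452.00)²) = √(252596.7081 + 204304.0000) = 675.94 m
S6: √((-578.77)² + (-321.49)²) = √(334974.7129 + 103355.8201) = 662.07 m
S7: √((97.18)² + (425.13)²) = √(9443.9524 + 180735.5169) = 436.10 m
S8: √((670.52)² + (75.30)²) = √(449597.0704 + 5670.0900) = 674.73 m
S9: √((-740.15)² + (204.54)²) = √(547822.0225 + 41836.6116) = 767.89 m
S10: √((-768.72)² + (326.98)²) = √(590930.4384 + 106915.9204) = 835.37 m
S11: √((120.43)² + (743.87)²) = √(14503.3849 + 553342.5769) = 753.56 m
S12: √((-893.99)² + (223.81)²) = √(799218.1201 + 50090.9161) = 921.58 m
S13: √((-291.98)² + (756.82)²) = √(85252.3204 + 572776.5124) = 811.19 m
S14: √((676.64)² + (667.90)²) = √(457841.6896 + 446090.4100) = 950.75 m
S15: √((-639.46)² + (852.69)²) = √(408909.0916 + 727080.2361) = 1065.83 m
Maximum: S2 at 1453.64 m.

S2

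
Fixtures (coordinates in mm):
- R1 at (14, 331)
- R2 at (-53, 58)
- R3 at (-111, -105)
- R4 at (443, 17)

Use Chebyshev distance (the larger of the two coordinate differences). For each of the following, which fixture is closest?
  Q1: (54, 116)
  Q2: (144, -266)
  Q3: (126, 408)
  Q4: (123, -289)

Q1 at (54, 116):
  R1: max(|-40|, |215|) = 215 mm
  R2: max(|-107|, |-58|) = 107 mm
  R3: max(|-165|, |-221|) = 221 mm
  R4: max(|389|, |-99|) = 389 mm
  → nearest: R2 (107 mm)
Q2 at (144, -266):
  R1: max(|-130|, |597|) = 597 mm
  R2: max(|-197|, |324|) = 324 mm
  R3: max(|-255|, |161|) = 255 mm
  R4: max(|299|, |283|) = 299 mm
  → nearest: R3 (255 mm)
Q3 at (126, 408):
  R1: max(|-112|, |-77|) = 112 mm
  R2: max(|-179|, |-350|) = 350 mm
  R3: max(|-237|, |-513|) = 513 mm
  R4: max(|317|, |-391|) = 391 mm
  → nearest: R1 (112 mm)
Q4 at (123, -289):
  R1: max(|-109|, |620|) = 620 mm
  R2: max(|-176|, |347|) = 347 mm
  R3: max(|-234|, |184|) = 234 mm
  R4: max(|320|, |306|) = 320 mm
  → nearest: R3 (234 mm)

Q1→R2; Q2→R3; Q3→R1; Q4→R3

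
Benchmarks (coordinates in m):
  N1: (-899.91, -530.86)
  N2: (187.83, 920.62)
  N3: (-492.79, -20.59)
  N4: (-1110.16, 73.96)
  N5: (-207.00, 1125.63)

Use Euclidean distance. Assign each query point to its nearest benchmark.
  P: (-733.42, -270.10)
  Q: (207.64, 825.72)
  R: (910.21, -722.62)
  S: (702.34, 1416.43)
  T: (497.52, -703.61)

P at (-733.42, -270.10):
  N1: 309.38 m
  N2: 1505.50 m
  N3: 346.64 m
  N4: 510.21 m
  N5: 1491.70 m
  → nearest: N1 (309.38 m)
Q at (207.64, 825.72):
  N1: 1751.28 m
  N2: 96.95 m
  N3: 1098.56 m
  N4: 1517.15 m
  N5: 511.73 m
  → nearest: N2 (96.95 m)
R at (910.21, -722.62):
  N1: 1820.25 m
  N2: 1795.01 m
  N3: 1568.84 m
  N4: 2171.74 m
  N5: 2159.67 m
  → nearest: N3 (1568.84 m)
S at (702.34, 1416.43):
  N1: 2521.73 m
  N2: 714.53 m
  N3: 1869.05 m
  N4: 2255.52 m
  N5: 954.71 m
  → nearest: N2 (714.53 m)
T at (497.52, -703.61):
  N1: 1408.07 m
  N2: 1653.49 m
  N3: 1203.01 m
  N4: 1785.85 m
  N5: 1960.22 m
  → nearest: N3 (1203.01 m)

P→N1; Q→N2; R→N3; S→N2; T→N3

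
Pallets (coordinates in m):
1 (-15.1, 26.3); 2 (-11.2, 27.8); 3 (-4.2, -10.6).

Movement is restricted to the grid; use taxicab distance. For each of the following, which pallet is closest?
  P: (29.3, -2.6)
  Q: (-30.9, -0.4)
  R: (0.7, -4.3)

P→3; Q→3; R→3

P at (29.3, -2.6):
  1: 73.3 m
  2: 70.9 m
  3: 41.5 m
  → nearest: 3 (41.5 m)
Q at (-30.9, -0.4):
  1: 42.5 m
  2: 47.9 m
  3: 36.9 m
  → nearest: 3 (36.9 m)
R at (0.7, -4.3):
  1: 46.4 m
  2: 44.0 m
  3: 11.2 m
  → nearest: 3 (11.2 m)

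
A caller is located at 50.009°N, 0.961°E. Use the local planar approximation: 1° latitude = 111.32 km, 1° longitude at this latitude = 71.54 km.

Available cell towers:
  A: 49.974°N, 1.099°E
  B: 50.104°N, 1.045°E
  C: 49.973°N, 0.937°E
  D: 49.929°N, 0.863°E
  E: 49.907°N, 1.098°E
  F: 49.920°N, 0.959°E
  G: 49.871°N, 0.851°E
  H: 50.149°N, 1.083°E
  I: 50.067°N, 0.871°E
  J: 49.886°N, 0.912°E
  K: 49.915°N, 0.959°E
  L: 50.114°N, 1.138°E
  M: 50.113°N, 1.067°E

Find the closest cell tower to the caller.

C

Distances from 50.009°N, 0.961°E:
A: 10.614 km
B: 12.164 km
C: 4.360 km
D: 11.334 km
E: 15.000 km
F: 9.909 km
G: 17.260 km
H: 17.862 km
I: 9.118 km
J: 14.134 km
K: 10.465 km
L: 17.233 km
M: 13.840 km
Minimum: C at 4.360 km.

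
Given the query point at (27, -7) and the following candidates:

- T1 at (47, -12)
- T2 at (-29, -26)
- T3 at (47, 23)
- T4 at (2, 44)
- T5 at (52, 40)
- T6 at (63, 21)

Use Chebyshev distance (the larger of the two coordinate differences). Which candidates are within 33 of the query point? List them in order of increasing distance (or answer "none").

Distances from (27, -7):
T1: 20
T2: 56
T3: 30
T4: 51
T5: 47
T6: 36
Threshold 33: T1 (20), T3 (30) are within range.

T1, T3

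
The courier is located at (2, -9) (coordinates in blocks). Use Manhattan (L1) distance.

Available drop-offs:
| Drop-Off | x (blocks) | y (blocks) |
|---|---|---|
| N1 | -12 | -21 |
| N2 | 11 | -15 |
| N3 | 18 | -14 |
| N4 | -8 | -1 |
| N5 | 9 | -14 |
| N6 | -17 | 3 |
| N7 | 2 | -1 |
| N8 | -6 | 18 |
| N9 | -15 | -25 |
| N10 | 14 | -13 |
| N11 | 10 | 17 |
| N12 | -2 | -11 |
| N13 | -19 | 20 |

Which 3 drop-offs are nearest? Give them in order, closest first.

Distances from (2, -9):
N1: 26 blocks
N2: 15 blocks
N3: 21 blocks
N4: 18 blocks
N5: 12 blocks
N6: 31 blocks
N7: 8 blocks
N8: 35 blocks
N9: 33 blocks
N10: 16 blocks
N11: 34 blocks
N12: 6 blocks
N13: 50 blocks
Sorted: N12 (6 blocks) < N7 (8 blocks) < N5 (12 blocks) < N2 (15 blocks) < N10 (16 blocks) < …

N12, N7, N5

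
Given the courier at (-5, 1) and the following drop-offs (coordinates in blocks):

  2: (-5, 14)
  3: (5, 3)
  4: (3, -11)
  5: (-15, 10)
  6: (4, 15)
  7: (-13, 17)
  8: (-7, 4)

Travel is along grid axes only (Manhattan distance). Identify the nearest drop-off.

Distances from (-5, 1):
2: |0| + |13| = 0 + 13 = 13 blocks
3: |10| + |2| = 10 + 2 = 12 blocks
4: |8| + |-12| = 8 + 12 = 20 blocks
5: |-10| + |9| = 10 + 9 = 19 blocks
6: |9| + |14| = 9 + 14 = 23 blocks
7: |-8| + |16| = 8 + 16 = 24 blocks
8: |-2| + |3| = 2 + 3 = 5 blocks
Minimum: 8 at 5 blocks.

8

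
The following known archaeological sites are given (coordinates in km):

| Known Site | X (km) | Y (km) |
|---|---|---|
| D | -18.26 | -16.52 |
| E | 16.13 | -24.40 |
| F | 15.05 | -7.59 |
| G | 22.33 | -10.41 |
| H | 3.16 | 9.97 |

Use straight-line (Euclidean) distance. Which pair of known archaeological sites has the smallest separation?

F and G

Pairwise distances:
D–E: √((34.39)² + (-7.88)²) = √(1182.6721 + 62.0944) = 35.28 km
D–F: √((33.31)² + (8.93)²) = √(1109.5561 + 79.7449) = 34.49 km
D–G: √((40.59)² + (6.11)²) = √(1647.5481 + 37.3321) = 41.05 km
D–H: √((21.42)² + (26.49)²) = √(458.8164 + 701.7201) = 34.07 km
E–F: √((-1.08)² + (16.81)²) = √(1.1664 + 282.5761) = 16.84 km
E–G: √((6.20)² + (13.99)²) = √(38.4400 + 195.7201) = 15.30 km
E–H: √((-12.97)² + (34.37)²) = √(168.2209 + 1181.2969) = 36.74 km
F–G: √((7.28)² + (-2.82)²) = √(52.9984 + 7.9524) = 7.81 km
F–H: √((-11.89)² + (17.56)²) = √(141.3721 + 308.3536) = 21.21 km
G–H: √((-19.17)² + (20.38)²) = √(367.4889 + 415.3444) = 27.98 km
Closest pair: F–G at 7.81 km.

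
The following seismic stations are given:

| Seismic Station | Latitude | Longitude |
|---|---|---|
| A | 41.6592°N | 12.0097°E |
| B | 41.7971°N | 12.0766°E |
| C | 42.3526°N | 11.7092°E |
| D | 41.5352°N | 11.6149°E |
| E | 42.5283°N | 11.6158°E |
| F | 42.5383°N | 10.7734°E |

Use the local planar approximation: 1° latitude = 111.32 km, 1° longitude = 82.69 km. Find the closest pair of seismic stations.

Pairwise distances:
A–B: 16.3174 km
A–C: 81.0902 km
A–D: 35.4444 km
A–E: 102.0839 km
A–F: 141.5195 km
B–C: 68.8980 km
B–D: 48.0370 km
B–E: 89.8743 km
B–F: 135.7222 km
C–D: 91.3265 km
C–E: 21.0286 km
C–F: 80.0950 km
D–E: 110.5519 km
D–F: 131.5712 km
E–F: 69.6670 km
Closest pair: A–B at 16.3174 km.

A and B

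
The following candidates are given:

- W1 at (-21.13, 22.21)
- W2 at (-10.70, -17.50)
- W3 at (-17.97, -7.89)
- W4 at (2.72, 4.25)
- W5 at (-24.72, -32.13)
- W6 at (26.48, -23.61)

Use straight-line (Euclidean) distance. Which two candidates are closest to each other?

Pairwise distances:
W1–W2: √((10.43)² + (-39.71)²) = √(108.7849 + 1576.8841) = 41.06
W1–W3: √((3.16)² + (-30.10)²) = √(9.9856 + 906.0100) = 30.27
W1–W4: √((23.85)² + (-17.96)²) = √(568.8225 + 322.5616) = 29.86
W1–W5: √((-3.59)² + (-54.34)²) = √(12.8881 + 2952.8356) = 54.46
W1–W6: √((47.61)² + (-45.82)²) = √(2266.7121 + 2099.4724) = 66.08
W2–W3: √((-7.27)² + (9.61)²) = √(52.8529 + 92.3521) = 12.05
W2–W4: √((13.42)² + (21.75)²) = √(180.0964 + 473.0625) = 25.56
W2–W5: √((-14.02)² + (-14.63)²) = √(196.5604 + 214.0369) = 20.26
W2–W6: √((37.18)² + (-6.11)²) = √(1382.3524 + 37.3321) = 37.68
W3–W4: √((20.69)² + (12.14)²) = √(428.0761 + 147.3796) = 23.99
W3–W5: √((-6.75)² + (-24.24)²) = √(45.5625 + 587.5776) = 25.16
W3–W6: √((44.45)² + (-15.72)²) = √(1975.8025 + 247.1184) = 47.15
W4–W5: √((-27.44)² + (-36.38)²) = √(752.9536 + 1323.5044) = 45.57
W4–W6: √((23.76)² + (-27.86)²) = √(564.5376 + 776.1796) = 36.62
W5–W6: √((51.20)² + (8.52)²) = √(2621.4400 + 72.5904) = 51.90
Closest pair: W2–W3 at 12.05.

W2 and W3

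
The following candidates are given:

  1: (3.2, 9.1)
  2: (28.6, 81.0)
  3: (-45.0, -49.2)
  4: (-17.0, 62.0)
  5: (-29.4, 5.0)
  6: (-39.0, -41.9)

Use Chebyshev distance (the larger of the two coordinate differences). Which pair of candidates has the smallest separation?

3 and 6

Pairwise distances:
1–2: 71.9
1–3: 58.3
1–4: 52.9
1–5: 32.6
1–6: 51.0
2–3: 130.2
2–4: 45.6
2–5: 76.0
2–6: 122.9
3–4: 111.2
3–5: 54.2
3–6: 7.3
4–5: 57.0
4–6: 103.9
5–6: 46.9
Closest pair: 3–6 at 7.3.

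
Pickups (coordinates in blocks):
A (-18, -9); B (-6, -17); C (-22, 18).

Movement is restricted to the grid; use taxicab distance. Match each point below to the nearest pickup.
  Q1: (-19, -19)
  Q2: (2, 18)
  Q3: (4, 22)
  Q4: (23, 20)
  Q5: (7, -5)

Q1 at (-19, -19):
  A: 11 blocks
  B: 15 blocks
  C: 40 blocks
  → nearest: A (11 blocks)
Q2 at (2, 18):
  A: 47 blocks
  B: 43 blocks
  C: 24 blocks
  → nearest: C (24 blocks)
Q3 at (4, 22):
  A: 53 blocks
  B: 49 blocks
  C: 30 blocks
  → nearest: C (30 blocks)
Q4 at (23, 20):
  A: 70 blocks
  B: 66 blocks
  C: 47 blocks
  → nearest: C (47 blocks)
Q5 at (7, -5):
  A: 29 blocks
  B: 25 blocks
  C: 52 blocks
  → nearest: B (25 blocks)

Q1→A; Q2→C; Q3→C; Q4→C; Q5→B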